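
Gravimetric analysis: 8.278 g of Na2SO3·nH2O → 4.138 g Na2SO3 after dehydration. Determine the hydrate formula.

Mass of water lost = 8.278 − 4.138 = 4.14 g → 4.14 / 18.02 = 0.2297 mol H2O
Molar mass of Na2SO3 = 126.05 g/mol → mol Na2SO3 = 4.138 / 126.05 = 0.03283
n = 0.2297 / 0.03283 = 7.00 ≈ 7 → Na2SO3·7H2O

Na2SO3·7H2O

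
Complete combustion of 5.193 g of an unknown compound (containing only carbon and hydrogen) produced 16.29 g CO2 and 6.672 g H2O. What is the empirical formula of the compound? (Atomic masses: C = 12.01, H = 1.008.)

mol C = 16.29 / 44.01 = 0.3701; mass C = 0.3701 × 12.01 = 4.445 g
mol H = 2 × (6.672 / 18.02) = 0.7405; mass H = 0.7405 × 1.008 = 0.7464 g
Smallest is C at 0.3701 mol; normalising gives C 1.000, H 2.001
≈ 1:2 → CH2

CH2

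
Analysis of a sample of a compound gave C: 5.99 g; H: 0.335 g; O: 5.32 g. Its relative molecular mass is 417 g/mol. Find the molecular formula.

C18H12O12

C: 5.99 g ÷ 12.01 g/mol = 0.4988 mol
H: 0.335 g ÷ 1.008 g/mol = 0.3323 mol
O: 5.32 g ÷ 16.00 g/mol = 0.3325 mol
Ratios (÷ 0.3323): C 1.501, H 1.000, O 1.000
×2: C 3.00, H 2.00, O 2.00 → C3H2O2
Empirical-formula mass = 70.05 g/mol
n = 417 / 70.05 = 5.95 ≈ 6
Molecular formula = (C3H2O2)×6 = C18H12O12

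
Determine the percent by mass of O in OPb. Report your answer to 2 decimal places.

7.17%

Molar mass = 1(16.00) + 1(207.2) = 223.200 g/mol
Mass of O per mole = 1 × 16.00 = 16.000 g
% O = 16.000 / 223.200 × 100 = 7.17%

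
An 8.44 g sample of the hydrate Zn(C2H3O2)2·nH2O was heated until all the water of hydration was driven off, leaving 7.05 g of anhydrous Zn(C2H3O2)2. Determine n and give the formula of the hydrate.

Zn(C2H3O2)2·2H2O

Mass of water lost = 8.44 − 7.05 = 1.39 g → 1.39 / 18.02 = 0.07714 mol H2O
Molar mass of Zn(C2H3O2)2 = 183.47 g/mol → mol Zn(C2H3O2)2 = 7.05 / 183.47 = 0.03843
n = 0.07714 / 0.03843 = 2.01 ≈ 2 → Zn(C2H3O2)2·2H2O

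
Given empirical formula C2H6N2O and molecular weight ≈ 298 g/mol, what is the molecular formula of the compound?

C8H24N8O4

Empirical-formula mass = 74.09 g/mol
n = 298 / 74.09 = 4.02 ≈ 4
Molecular formula = (C2H6N2O)4 = C8H24N8O4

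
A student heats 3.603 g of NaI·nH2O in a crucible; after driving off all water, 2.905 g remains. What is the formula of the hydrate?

Mass of water lost = 3.603 − 2.905 = 0.698 g → 0.698 / 18.02 = 0.03873 mol H2O
Molar mass of NaI = 149.89 g/mol → mol NaI = 2.905 / 149.89 = 0.01938
n = 0.03873 / 0.01938 = 2.00 ≈ 2 → NaI·2H2O

NaI·2H2O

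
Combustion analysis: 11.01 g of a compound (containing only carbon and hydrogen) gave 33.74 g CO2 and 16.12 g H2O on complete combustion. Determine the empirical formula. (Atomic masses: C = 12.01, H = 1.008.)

mol C = 33.74 / 44.01 = 0.7666; mass C = 0.7666 × 12.01 = 9.207 g
mol H = 2 × (16.12 / 18.02) = 1.789; mass H = 1.789 × 1.008 = 1.803 g
Divide by the smallest (0.7666 mol C): C 1.000, H 2.334
×3: C 3.00, H 7.00 → C3H7

C3H7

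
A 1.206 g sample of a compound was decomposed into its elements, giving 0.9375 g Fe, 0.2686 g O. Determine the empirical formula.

Fe: 0.9375 g ÷ 55.85 g/mol = 0.01679 mol
O: 0.2686 g ÷ 16.00 g/mol = 0.01679 mol
Smallest is Fe at 0.01679 mol; normalising gives Fe 1.000, O 1.000
→ FeO

FeO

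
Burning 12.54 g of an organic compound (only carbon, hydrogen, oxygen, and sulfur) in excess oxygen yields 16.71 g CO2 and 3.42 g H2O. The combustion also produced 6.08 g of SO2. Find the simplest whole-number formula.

C4H4O3S

mol C = 16.71 / 44.01 = 0.3797; mass C = 0.3797 × 12.01 = 4.560 g
mol H = 2 × (3.42 / 18.02) = 0.3796; mass H = 0.3796 × 1.008 = 0.3826 g
mol S = 6.08 / 64.07 = 0.09490; mass S = 3.043 g
mass O = 12.54 − (7.986) = 4.554 g → mol O = 0.2846
Divide by the smallest (0.0949 mol S): C 4.001, H 4.000, O 2.999, S 1.000
→ C4H4O3S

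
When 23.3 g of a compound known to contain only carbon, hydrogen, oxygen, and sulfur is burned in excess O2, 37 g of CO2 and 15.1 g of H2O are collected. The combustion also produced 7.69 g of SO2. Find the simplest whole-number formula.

C7H14O4S

mol C = 37 / 44.01 = 0.8407; mass C = 0.8407 × 12.01 = 10.10 g
mol H = 2 × (15.1 / 18.02) = 1.676; mass H = 1.676 × 1.008 = 1.689 g
mol S = 7.69 / 64.07 = 0.1200; mass S = 3.849 g
mass O = 23.3 − (15.64) = 7.664 g → mol O = 0.4790
Smallest is S at 0.12 mol; normalising gives C 7.005, H 13.963, O 3.991, S 1.000
Ratio ≈ 7:14:4:1, so the empirical formula is C7H14O4S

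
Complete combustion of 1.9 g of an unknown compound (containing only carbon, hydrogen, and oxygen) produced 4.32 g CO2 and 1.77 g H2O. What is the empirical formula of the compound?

mol C = 4.32 / 44.01 = 0.09816; mass C = 0.09816 × 12.01 = 1.179 g
mol H = 2 × (1.77 / 18.02) = 0.1964; mass H = 0.1964 × 1.008 = 0.1980 g
mass O = 1.9 − (1.377) = 0.5231 g → mol O = 0.03269
Ratios (÷ 0.03269): C 3.002, H 6.009, O 1.000
≈ 3:6:1 → C3H6O

C3H6O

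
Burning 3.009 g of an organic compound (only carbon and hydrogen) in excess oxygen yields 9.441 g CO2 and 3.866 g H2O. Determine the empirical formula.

mol C = 9.441 / 44.01 = 0.2145; mass C = 0.2145 × 12.01 = 2.576 g
mol H = 2 × (3.866 / 18.02) = 0.4291; mass H = 0.4291 × 1.008 = 0.4325 g
Ratios (÷ 0.2145): C 1.000, H 2.000
≈ 1:2 → CH2

CH2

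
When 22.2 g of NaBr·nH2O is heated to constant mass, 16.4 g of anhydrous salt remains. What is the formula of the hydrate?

Mass of water lost = 22.2 − 16.4 = 5.8 g → 5.8 / 18.02 = 0.3219 mol H2O
Molar mass of NaBr = 102.89 g/mol → mol NaBr = 16.4 / 102.89 = 0.1594
n = 0.3219 / 0.1594 = 2.02 ≈ 2 → NaBr·2H2O

NaBr·2H2O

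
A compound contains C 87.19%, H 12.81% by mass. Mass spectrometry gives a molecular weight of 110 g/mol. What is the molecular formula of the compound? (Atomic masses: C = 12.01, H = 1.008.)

C8H14

Assume 100 g: 87.19 g C, 12.81 g H.
Moles — C: 87.19 / 12.01 = 7.26 mol; H: 12.81 / 1.008 = 12.71 mol
Smallest is C at 7.26 mol; normalising gives C 1.000, H 1.751
×4: C 4.00, H 7.00 → C4H7
Empirical-formula mass = 55.10 g/mol
n = 110 / 55.10 = 2.00 ≈ 2
Molecular formula = (C4H7)×2 = C8H14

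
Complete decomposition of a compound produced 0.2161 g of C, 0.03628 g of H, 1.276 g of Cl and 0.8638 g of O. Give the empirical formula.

n(C) = 0.2161/12.01 = 0.01799, n(H) = 0.03628/1.008 = 0.03599, n(Cl) = 1.276/35.45 = 0.03599, n(O) = 0.8638/16.00 = 0.05399
Divide by the smallest (0.01799 mol C): C 1.000, H 2.000, Cl 2.000, O 3.000
≈ 1:2:2:3 → CH2Cl2O3

CH2Cl2O3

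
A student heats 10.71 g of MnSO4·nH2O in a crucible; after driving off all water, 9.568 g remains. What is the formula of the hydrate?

Mass of water lost = 10.71 − 9.568 = 1.142 g → 1.142 / 18.02 = 0.06337 mol H2O
Molar mass of MnSO4 = 151.01 g/mol → mol MnSO4 = 9.568 / 151.01 = 0.06336
n = 0.06337 / 0.06336 = 1.00 ≈ 1 → MnSO4·H2O

MnSO4·H2O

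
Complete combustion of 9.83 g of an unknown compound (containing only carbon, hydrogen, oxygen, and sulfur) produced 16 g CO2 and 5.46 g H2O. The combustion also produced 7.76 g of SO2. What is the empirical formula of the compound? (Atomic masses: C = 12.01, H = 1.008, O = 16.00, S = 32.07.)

C6H10OS2

mol C = 16 / 44.01 = 0.3636; mass C = 0.3636 × 12.01 = 4.366 g
mol H = 2 × (5.46 / 18.02) = 0.6060; mass H = 0.6060 × 1.008 = 0.6108 g
mol S = 7.76 / 64.07 = 0.1211; mass S = 3.884 g
mass O = 9.83 − (8.861) = 0.9686 g → mol O = 0.06054
Divide by the smallest (0.06054 mol O): C 6.005, H 10.010, O 1.000, S 2.001
Ratio ≈ 6:10:1:2, so the empirical formula is C6H10OS2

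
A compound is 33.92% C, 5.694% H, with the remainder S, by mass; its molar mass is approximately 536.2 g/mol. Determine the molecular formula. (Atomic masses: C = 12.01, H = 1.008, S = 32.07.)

C15H30S10

Assume 100 g: 33.92 g C, 5.694 g H, 60.386 g S.
n(C) = 33.92/12.01 = 2.824, n(H) = 5.694/1.008 = 5.649, n(S) = 60.386/32.07 = 1.883
Smallest is S at 1.883 mol; normalising gives C 1.500, H 3.000, S 1.000
Multiply by 2: C 3.00, H 6.00, S 2.00 → C3H6S2
Empirical-formula mass = 106.22 g/mol
n = 536.2 / 106.22 = 5.05 ≈ 5
Molecular formula = (C3H6S2)×5 = C15H30S10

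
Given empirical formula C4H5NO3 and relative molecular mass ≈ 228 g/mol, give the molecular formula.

Empirical-formula mass = 115.09 g/mol
n = 228 / 115.09 = 1.98 ≈ 2
Molecular formula = (C4H5NO3)2 = C8H10N2O6

C8H10N2O6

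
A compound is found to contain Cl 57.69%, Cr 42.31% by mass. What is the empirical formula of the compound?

Cl2Cr

Assume 100 g: 57.69 g Cl, 42.31 g Cr.
n(Cl) = 57.69/35.45 = 1.627, n(Cr) = 42.31/52.00 = 0.8137
Divide by the smallest (0.8137 mol Cr): Cl 2.000, Cr 1.000
≈ 2:1 → Cl2Cr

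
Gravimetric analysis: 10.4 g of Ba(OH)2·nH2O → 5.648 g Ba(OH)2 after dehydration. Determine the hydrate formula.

Mass of water lost = 10.4 − 5.648 = 4.752 g → 4.752 / 18.02 = 0.2637 mol H2O
Molar mass of Ba(OH)2 = 171.35 g/mol → mol Ba(OH)2 = 5.648 / 171.35 = 0.03296
n = 0.2637 / 0.03296 = 8.00 ≈ 8 → Ba(OH)2·8H2O

Ba(OH)2·8H2O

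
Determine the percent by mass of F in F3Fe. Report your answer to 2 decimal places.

50.51%

Molar mass = 3(19.00) + 1(55.85) = 112.850 g/mol
Mass of F per mole = 3 × 19.00 = 57.000 g
% F = 57.000 / 112.850 × 100 = 50.51%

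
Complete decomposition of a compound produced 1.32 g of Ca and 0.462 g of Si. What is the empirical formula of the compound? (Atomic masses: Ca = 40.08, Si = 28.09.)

Ca2Si

n(Ca) = 1.32/40.08 = 0.03293, n(Si) = 0.462/28.09 = 0.01645
Divide by the smallest (0.01645 mol Si): Ca 2.002, Si 1.000
Ratio ≈ 2:1, so the empirical formula is Ca2Si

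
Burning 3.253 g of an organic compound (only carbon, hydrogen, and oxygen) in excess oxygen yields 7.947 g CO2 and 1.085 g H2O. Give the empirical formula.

mol C = 7.947 / 44.01 = 0.1806; mass C = 0.1806 × 12.01 = 2.169 g
mol H = 2 × (1.085 / 18.02) = 0.1204; mass H = 0.1204 × 1.008 = 0.1214 g
mass O = 3.253 − (2.290) = 0.9629 g → mol O = 0.06018
Ratios (÷ 0.06018): C 3.000, H 2.001, O 1.000
≈ 3:2:1 → C3H2O

C3H2O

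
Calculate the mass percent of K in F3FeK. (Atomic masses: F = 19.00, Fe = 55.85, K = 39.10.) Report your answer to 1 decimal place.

25.7%

Molar mass = 3(19.00) + 1(55.85) + 1(39.10) = 151.950 g/mol
Mass of K per mole = 1 × 39.10 = 39.100 g
% K = 39.100 / 151.950 × 100 = 25.7%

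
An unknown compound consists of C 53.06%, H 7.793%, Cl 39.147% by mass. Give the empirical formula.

Assume 100 g: 53.06 g C, 7.793 g H, 39.147 g Cl.
Moles — C: 53.06 / 12.01 = 4.418 mol; H: 7.793 / 1.008 = 7.731 mol; Cl: 39.147 / 35.45 = 1.104 mol
Ratios (÷ 1.104): C 4.001, H 7.001, Cl 1.000
Ratio ≈ 4:7:1, so the empirical formula is C4H7Cl

C4H7Cl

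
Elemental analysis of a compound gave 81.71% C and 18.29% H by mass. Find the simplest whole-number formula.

Assume 100 g: 81.71 g C, 18.29 g H.
Moles — C: 81.71 / 12.01 = 6.803 mol; H: 18.29 / 1.008 = 18.14 mol
Smallest is C at 6.803 mol; normalising gives C 1.000, H 2.667
Scaling by 3: C 3.00, H 8.00 → C3H8

C3H8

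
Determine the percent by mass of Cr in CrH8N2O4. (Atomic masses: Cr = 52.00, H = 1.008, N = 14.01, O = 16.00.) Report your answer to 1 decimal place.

34.2%

Molar mass = 1(52.00) + 8(1.008) + 2(14.01) + 4(16.00) = 152.084 g/mol
Mass of Cr per mole = 1 × 52.00 = 52.000 g
% Cr = 52.000 / 152.084 × 100 = 34.2%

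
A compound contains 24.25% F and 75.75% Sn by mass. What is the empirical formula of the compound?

F2Sn

Assume 100 g: 24.25 g F, 75.75 g Sn.
Moles — F: 24.25 / 19.00 = 1.276 mol; Sn: 75.75 / 118.71 = 0.6381 mol
Ratios (÷ 0.6381): F 2.000, Sn 1.000
Ratio ≈ 2:1, so the empirical formula is F2Sn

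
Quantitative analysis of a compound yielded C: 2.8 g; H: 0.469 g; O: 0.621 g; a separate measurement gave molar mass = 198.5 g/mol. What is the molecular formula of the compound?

C: 2.8 g ÷ 12.01 g/mol = 0.2331 mol
H: 0.469 g ÷ 1.008 g/mol = 0.4653 mol
O: 0.621 g ÷ 16.00 g/mol = 0.03881 mol
Divide by the smallest (0.03881 mol O): C 6.007, H 11.988, O 1.000
≈ 6:12:1 → C6H12O
Empirical-formula mass = 100.16 g/mol
n = 198.5 / 100.16 = 1.98 ≈ 2
Molecular formula = (C6H12O)×2 = C12H24O2

C12H24O2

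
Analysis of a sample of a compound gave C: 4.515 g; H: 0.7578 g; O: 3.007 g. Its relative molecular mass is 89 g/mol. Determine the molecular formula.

C4H8O2

C: 4.515 g ÷ 12.01 g/mol = 0.3759 mol
H: 0.7578 g ÷ 1.008 g/mol = 0.7518 mol
O: 3.007 g ÷ 16.00 g/mol = 0.1879 mol
Smallest is O at 0.1879 mol; normalising gives C 2.000, H 4.000, O 1.000
→ C2H4O
Empirical-formula mass = 44.05 g/mol
n = 89 / 44.05 = 2.02 ≈ 2
Molecular formula = (C2H4O)×2 = C4H8O2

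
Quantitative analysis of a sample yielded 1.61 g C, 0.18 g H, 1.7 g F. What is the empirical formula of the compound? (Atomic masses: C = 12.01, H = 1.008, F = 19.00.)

Moles — C: 1.61 / 12.01 = 0.1341 mol; H: 0.18 / 1.008 = 0.1786 mol; F: 1.7 / 19.00 = 0.08947 mol
Ratios (÷ 0.08947): C 1.498, H 1.996, F 1.000
Multiply by 2: C 3.00, H 3.99, F 2.00 → C3H4F2

C3H4F2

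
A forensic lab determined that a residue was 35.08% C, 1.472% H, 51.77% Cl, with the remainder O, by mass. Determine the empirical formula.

Assume 100 g: 35.08 g C, 1.472 g H, 51.77 g Cl, 11.678 g O.
n(C) = 35.08/12.01 = 2.921, n(H) = 1.472/1.008 = 1.46, n(Cl) = 51.77/35.45 = 1.46, n(O) = 11.678/16.00 = 0.7299
Ratios (÷ 0.7299): C 4.002, H 2.001, Cl 2.001, O 1.000
Ratio ≈ 4:2:2:1, so the empirical formula is C4H2Cl2O

C4H2Cl2O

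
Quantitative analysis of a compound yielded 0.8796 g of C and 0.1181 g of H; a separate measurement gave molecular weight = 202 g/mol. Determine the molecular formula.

C15H24

n(C) = 0.8796/12.01 = 0.07324, n(H) = 0.1181/1.008 = 0.1172
Smallest is C at 0.07324 mol; normalising gives C 1.000, H 1.600
×5: C 5.00, H 8.00 → C5H8
Empirical-formula mass = 68.11 g/mol
n = 202 / 68.11 = 2.97 ≈ 3
Molecular formula = (C5H8)×3 = C15H24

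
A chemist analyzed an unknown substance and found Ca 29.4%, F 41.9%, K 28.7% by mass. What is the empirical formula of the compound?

Assume 100 g: 29.4 g Ca, 41.9 g F, 28.7 g K.
n(Ca) = 29.4/40.08 = 0.7335, n(F) = 41.9/19.00 = 2.205, n(K) = 28.7/39.10 = 0.734
Divide by the smallest (0.7335 mol Ca): Ca 1.000, F 3.006, K 1.001
≈ 1:3:1 → CaF3K

CaF3K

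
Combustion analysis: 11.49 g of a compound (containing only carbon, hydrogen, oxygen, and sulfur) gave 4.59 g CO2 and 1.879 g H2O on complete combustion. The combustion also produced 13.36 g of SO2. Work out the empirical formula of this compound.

mol C = 4.59 / 44.01 = 0.1043; mass C = 0.1043 × 12.01 = 1.253 g
mol H = 2 × (1.879 / 18.02) = 0.2085; mass H = 0.2085 × 1.008 = 0.2102 g
mol S = 13.36 / 64.07 = 0.2085; mass S = 6.687 g
mass O = 11.49 − (8.150) = 3.340 g → mol O = 0.2087
Smallest is C at 0.1043 mol; normalising gives C 1.000, H 2.000, O 2.001, S 1.999
≈ 1:2:2:2 → CH2O2S2

CH2O2S2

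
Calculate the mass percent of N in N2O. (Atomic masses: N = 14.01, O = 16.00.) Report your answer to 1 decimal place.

Molar mass = 2(14.01) + 1(16.00) = 44.020 g/mol
Mass of N per mole = 2 × 14.01 = 28.020 g
% N = 28.020 / 44.020 × 100 = 63.7%

63.7%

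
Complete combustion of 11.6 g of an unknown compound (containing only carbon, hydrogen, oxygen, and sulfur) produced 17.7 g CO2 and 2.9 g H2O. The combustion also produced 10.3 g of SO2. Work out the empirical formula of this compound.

mol C = 17.7 / 44.01 = 0.4022; mass C = 0.4022 × 12.01 = 4.830 g
mol H = 2 × (2.9 / 18.02) = 0.3219; mass H = 0.3219 × 1.008 = 0.3244 g
mol S = 10.3 / 64.07 = 0.1608; mass S = 5.156 g
mass O = 11.6 − (10.31) = 1.290 g → mol O = 0.08061
Divide by the smallest (0.08061 mol O): C 4.989, H 3.993, O 1.000, S 1.994
→ C5H4OS2

C5H4OS2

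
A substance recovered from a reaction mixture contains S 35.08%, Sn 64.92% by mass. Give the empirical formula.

S2Sn

Assume 100 g: 35.08 g S, 64.92 g Sn.
n(S) = 35.08/32.07 = 1.094, n(Sn) = 64.92/118.71 = 0.5469
Divide by the smallest (0.5469 mol Sn): S 2.000, Sn 1.000
≈ 2:1 → S2Sn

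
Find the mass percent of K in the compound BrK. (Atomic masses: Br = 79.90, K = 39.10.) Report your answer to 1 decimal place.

Molar mass = 1(79.90) + 1(39.10) = 119.000 g/mol
Mass of K per mole = 1 × 39.10 = 39.100 g
% K = 39.100 / 119.000 × 100 = 32.9%

32.9%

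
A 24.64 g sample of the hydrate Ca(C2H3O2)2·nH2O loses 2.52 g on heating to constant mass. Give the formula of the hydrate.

Mass of anhydrous Ca(C2H3O2)2 = 24.64 − 2.52 = 22.12 g
mol H2O = 2.52 / 18.02 = 0.1398
Molar mass of Ca(C2H3O2)2 = 158.17 g/mol → mol Ca(C2H3O2)2 = 22.12 / 158.17 = 0.1399
n = 0.1398 / 0.1399 = 1.00 ≈ 1 → Ca(C2H3O2)2·H2O

Ca(C2H3O2)2·H2O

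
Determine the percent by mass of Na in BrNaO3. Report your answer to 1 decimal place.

15.2%

Molar mass = 1(79.90) + 1(22.99) + 3(16.00) = 150.890 g/mol
Mass of Na per mole = 1 × 22.99 = 22.990 g
% Na = 22.990 / 150.890 × 100 = 15.2%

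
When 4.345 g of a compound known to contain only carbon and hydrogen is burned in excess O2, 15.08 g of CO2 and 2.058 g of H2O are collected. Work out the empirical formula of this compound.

mol C = 15.08 / 44.01 = 0.3426; mass C = 0.3426 × 12.01 = 4.115 g
mol H = 2 × (2.058 / 18.02) = 0.2284; mass H = 0.2284 × 1.008 = 0.2302 g
Divide by the smallest (0.2284 mol H): C 1.500, H 1.000
×2: C 3.00, H 2.00 → C3H2

C3H2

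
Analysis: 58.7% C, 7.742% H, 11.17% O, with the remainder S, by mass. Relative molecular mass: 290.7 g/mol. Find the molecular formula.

Assume 100 g: 58.7 g C, 7.742 g H, 11.17 g O, 22.388 g S.
Moles — C: 58.7 / 12.01 = 4.888 mol; H: 7.742 / 1.008 = 7.681 mol; O: 11.17 / 16.00 = 0.6981 mol; S: 22.388 / 32.07 = 0.6981 mol
Smallest is S at 0.6981 mol; normalising gives C 7.001, H 11.002, O 1.000, S 1.000
≈ 7:11:1:1 → C7H11OS
Empirical-formula mass = 143.23 g/mol
n = 290.7 / 143.23 = 2.03 ≈ 2
Molecular formula = (C7H11OS)×2 = C14H22O2S2

C14H22O2S2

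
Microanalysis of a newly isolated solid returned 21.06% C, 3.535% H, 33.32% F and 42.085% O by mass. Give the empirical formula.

C2H4F2O3

Assume 100 g: 21.06 g C, 3.535 g H, 33.32 g F, 42.085 g O.
C: 21.06 g ÷ 12.01 g/mol = 1.754 mol
H: 3.535 g ÷ 1.008 g/mol = 3.507 mol
F: 33.32 g ÷ 19.00 g/mol = 1.754 mol
O: 42.085 g ÷ 16.00 g/mol = 2.63 mol
Divide by the smallest (1.754 mol C): C 1.000, H 2.000, F 1.000, O 1.500
Scaling by 2: C 2.00, H 4.00, F 2.00, O 3.00 → C2H4F2O3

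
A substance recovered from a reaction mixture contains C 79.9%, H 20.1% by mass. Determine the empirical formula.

Assume 100 g: 79.9 g C, 20.1 g H.
C: 79.9 g ÷ 12.01 g/mol = 6.653 mol
H: 20.1 g ÷ 1.008 g/mol = 19.94 mol
Divide by the smallest (6.653 mol C): C 1.000, H 2.997
→ CH3

CH3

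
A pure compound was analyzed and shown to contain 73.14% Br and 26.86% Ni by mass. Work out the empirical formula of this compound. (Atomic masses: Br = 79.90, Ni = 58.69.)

Assume 100 g: 73.14 g Br, 26.86 g Ni.
Br: 73.14 g ÷ 79.90 g/mol = 0.9154 mol
Ni: 26.86 g ÷ 58.69 g/mol = 0.4577 mol
Divide by the smallest (0.4577 mol Ni): Br 2.000, Ni 1.000
→ Br2Ni

Br2Ni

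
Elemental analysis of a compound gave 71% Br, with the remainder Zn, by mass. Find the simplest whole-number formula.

Assume 100 g: 71 g Br, 29 g Zn.
n(Br) = 71/79.90 = 0.8886, n(Zn) = 29/65.38 = 0.4436
Divide by the smallest (0.4436 mol Zn): Br 2.003, Zn 1.000
Ratio ≈ 2:1, so the empirical formula is Br2Zn

Br2Zn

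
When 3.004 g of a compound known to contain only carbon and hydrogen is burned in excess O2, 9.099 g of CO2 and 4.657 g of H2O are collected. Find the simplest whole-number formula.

C2H5

mol C = 9.099 / 44.01 = 0.2067; mass C = 0.2067 × 12.01 = 2.483 g
mol H = 2 × (4.657 / 18.02) = 0.5169; mass H = 0.5169 × 1.008 = 0.5210 g
Divide by the smallest (0.2067 mol C): C 1.000, H 2.500
×2: C 2.00, H 5.00 → C2H5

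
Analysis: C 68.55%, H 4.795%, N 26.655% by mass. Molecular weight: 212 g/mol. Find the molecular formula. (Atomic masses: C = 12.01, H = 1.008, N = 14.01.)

Assume 100 g: 68.55 g C, 4.795 g H, 26.655 g N.
Moles — C: 68.55 / 12.01 = 5.708 mol; H: 4.795 / 1.008 = 4.757 mol; N: 26.655 / 14.01 = 1.903 mol
Smallest is N at 1.903 mol; normalising gives C 3.000, H 2.500, N 1.000
×2: C 6.00, H 5.00, N 2.00 → C6H5N2
Empirical-formula mass = 105.12 g/mol
n = 212 / 105.12 = 2.02 ≈ 2
Molecular formula = (C6H5N2)×2 = C12H10N4

C12H10N4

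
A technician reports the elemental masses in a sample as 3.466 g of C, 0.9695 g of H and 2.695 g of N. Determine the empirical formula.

Moles — C: 3.466 / 12.01 = 0.2886 mol; H: 0.9695 / 1.008 = 0.9618 mol; N: 2.695 / 14.01 = 0.1924 mol
Divide by the smallest (0.1924 mol N): C 1.500, H 5.000, N 1.000
Scaling by 2: C 3.00, H 10.00, N 2.00 → C3H10N2

C3H10N2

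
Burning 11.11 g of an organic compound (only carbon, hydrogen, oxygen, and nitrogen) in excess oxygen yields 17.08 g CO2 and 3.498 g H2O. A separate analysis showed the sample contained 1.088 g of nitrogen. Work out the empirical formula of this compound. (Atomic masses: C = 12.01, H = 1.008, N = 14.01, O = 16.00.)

C5H5NO4

mol C = 17.08 / 44.01 = 0.3881; mass C = 0.3881 × 12.01 = 4.661 g
mol H = 2 × (3.498 / 18.02) = 0.3882; mass H = 0.3882 × 1.008 = 0.3913 g
mol N = 1.088 / 14.01 = 0.07766
mass O = 11.11 − (6.140) = 4.970 g → mol O = 0.3106
Divide by the smallest (0.07766 mol N): C 4.997, H 4.999, N 1.000, O 4.000
≈ 5:5:1:4 → C5H5NO4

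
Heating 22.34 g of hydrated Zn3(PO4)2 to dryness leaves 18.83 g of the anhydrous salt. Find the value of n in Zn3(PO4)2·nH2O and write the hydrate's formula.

Zn3(PO4)2·4H2O

Mass of water lost = 22.34 − 18.83 = 3.51 g → 3.51 / 18.02 = 0.1948 mol H2O
Molar mass of Zn3(PO4)2 = 386.08 g/mol → mol Zn3(PO4)2 = 18.83 / 386.08 = 0.04877
n = 0.1948 / 0.04877 = 3.99 ≈ 4 → Zn3(PO4)2·4H2O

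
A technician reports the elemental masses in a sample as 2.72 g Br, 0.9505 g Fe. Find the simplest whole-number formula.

Br: 2.72 g ÷ 79.90 g/mol = 0.03404 mol
Fe: 0.9505 g ÷ 55.85 g/mol = 0.01702 mol
Divide by the smallest (0.01702 mol Fe): Br 2.000, Fe 1.000
Ratio ≈ 2:1, so the empirical formula is Br2Fe

Br2Fe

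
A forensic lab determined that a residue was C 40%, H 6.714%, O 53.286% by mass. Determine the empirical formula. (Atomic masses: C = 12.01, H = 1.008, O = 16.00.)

CH2O

Assume 100 g: 40 g C, 6.714 g H, 53.286 g O.
C: 40 g ÷ 12.01 g/mol = 3.331 mol
H: 6.714 g ÷ 1.008 g/mol = 6.661 mol
O: 53.286 g ÷ 16.00 g/mol = 3.33 mol
Divide by the smallest (3.33 mol O): C 1.000, H 2.000, O 1.000
≈ 1:2:1 → CH2O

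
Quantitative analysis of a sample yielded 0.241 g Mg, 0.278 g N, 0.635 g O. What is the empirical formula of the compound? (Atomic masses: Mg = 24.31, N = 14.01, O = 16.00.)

Moles — Mg: 0.241 / 24.31 = 0.009914 mol; N: 0.278 / 14.01 = 0.01984 mol; O: 0.635 / 16.00 = 0.03969 mol
Divide by the smallest (0.009914 mol Mg): Mg 1.000, N 2.002, O 4.003
Ratio ≈ 1:2:4, so the empirical formula is MgN2O4

MgN2O4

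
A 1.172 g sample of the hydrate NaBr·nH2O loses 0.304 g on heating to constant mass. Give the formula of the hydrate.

NaBr·2H2O

Mass of anhydrous NaBr = 1.172 − 0.304 = 0.868 g
mol H2O = 0.304 / 18.02 = 0.01687
Molar mass of NaBr = 102.89 g/mol → mol NaBr = 0.868 / 102.89 = 0.008436
n = 0.01687 / 0.008436 = 2.00 ≈ 2 → NaBr·2H2O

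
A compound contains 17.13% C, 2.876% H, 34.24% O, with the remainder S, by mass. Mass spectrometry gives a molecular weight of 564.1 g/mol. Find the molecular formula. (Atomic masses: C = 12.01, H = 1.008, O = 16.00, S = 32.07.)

C8H16O12S8

Assume 100 g: 17.13 g C, 2.876 g H, 34.24 g O, 45.754 g S.
C: 17.13 g ÷ 12.01 g/mol = 1.426 mol
H: 2.876 g ÷ 1.008 g/mol = 2.853 mol
O: 34.24 g ÷ 16.00 g/mol = 2.14 mol
S: 45.754 g ÷ 32.07 g/mol = 1.427 mol
Smallest is C at 1.426 mol; normalising gives C 1.000, H 2.000, O 1.500, S 1.000
Scaling by 2: C 2.00, H 4.00, O 3.00, S 2.00 → C2H4O3S2
Empirical-formula mass = 140.19 g/mol
n = 564.1 / 140.19 = 4.02 ≈ 4
Molecular formula = (C2H4O3S2)×4 = C8H16O12S8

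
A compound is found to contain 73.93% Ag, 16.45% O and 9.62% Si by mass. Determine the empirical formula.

Assume 100 g: 73.93 g Ag, 16.45 g O, 9.62 g Si.
n(Ag) = 73.93/107.87 = 0.6854, n(O) = 16.45/16.00 = 1.028, n(Si) = 9.62/28.09 = 0.3425
Ratios (÷ 0.3425): Ag 2.001, O 3.002, Si 1.000
Ratio ≈ 2:3:1, so the empirical formula is Ag2O3Si

Ag2O3Si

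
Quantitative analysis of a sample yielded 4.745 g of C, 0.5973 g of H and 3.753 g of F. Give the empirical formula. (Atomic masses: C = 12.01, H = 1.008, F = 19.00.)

Moles — C: 4.745 / 12.01 = 0.3951 mol; H: 0.5973 / 1.008 = 0.5926 mol; F: 3.753 / 19.00 = 0.1975 mol
Divide by the smallest (0.1975 mol F): C 2.000, H 3.000, F 1.000
Ratio ≈ 2:3:1, so the empirical formula is C2H3F

C2H3F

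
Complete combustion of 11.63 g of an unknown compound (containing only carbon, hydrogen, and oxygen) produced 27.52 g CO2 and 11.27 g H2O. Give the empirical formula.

C7H14O2

mol C = 27.52 / 44.01 = 0.6253; mass C = 0.6253 × 12.01 = 7.510 g
mol H = 2 × (11.27 / 18.02) = 1.251; mass H = 1.251 × 1.008 = 1.261 g
mass O = 11.63 − (8.771) = 2.859 g → mol O = 0.1787
Divide by the smallest (0.1787 mol O): C 3.499, H 7.000, O 1.000
×2: C 7.00, H 14.00, O 2.00 → C7H14O2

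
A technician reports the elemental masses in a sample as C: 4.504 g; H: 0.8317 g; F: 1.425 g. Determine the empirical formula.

Moles — C: 4.504 / 12.01 = 0.375 mol; H: 0.8317 / 1.008 = 0.8251 mol; F: 1.425 / 19.00 = 0.075 mol
Ratios (÷ 0.075): C 5.000, H 11.001, F 1.000
≈ 5:11:1 → C5H11F

C5H11F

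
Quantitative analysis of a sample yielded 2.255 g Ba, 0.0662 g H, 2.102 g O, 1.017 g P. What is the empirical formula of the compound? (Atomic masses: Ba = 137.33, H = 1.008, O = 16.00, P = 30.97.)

BaH4O8P2

Ba: 2.255 g ÷ 137.33 g/mol = 0.01642 mol
H: 0.0662 g ÷ 1.008 g/mol = 0.06567 mol
O: 2.102 g ÷ 16.00 g/mol = 0.1314 mol
P: 1.017 g ÷ 30.97 g/mol = 0.03284 mol
Divide by the smallest (0.01642 mol Ba): Ba 1.000, H 4.000, O 8.001, P 2.000
→ BaH4O8P2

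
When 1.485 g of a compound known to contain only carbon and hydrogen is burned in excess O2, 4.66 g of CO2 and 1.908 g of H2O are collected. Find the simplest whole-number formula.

CH2

mol C = 4.66 / 44.01 = 0.1059; mass C = 0.1059 × 12.01 = 1.272 g
mol H = 2 × (1.908 / 18.02) = 0.2118; mass H = 0.2118 × 1.008 = 0.2135 g
Smallest is C at 0.1059 mol; normalising gives C 1.000, H 2.000
Ratio ≈ 1:2, so the empirical formula is CH2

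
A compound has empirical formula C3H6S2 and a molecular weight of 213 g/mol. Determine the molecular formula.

Empirical-formula mass = 106.22 g/mol
n = 213 / 106.22 = 2.01 ≈ 2
Molecular formula = (C3H6S2)2 = C6H12S4

C6H12S4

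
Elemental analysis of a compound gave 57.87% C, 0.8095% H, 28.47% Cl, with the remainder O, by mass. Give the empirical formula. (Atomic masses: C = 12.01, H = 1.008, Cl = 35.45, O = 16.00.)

Assume 100 g: 57.87 g C, 0.8095 g H, 28.47 g Cl, 12.85 g O.
Moles — C: 57.87 / 12.01 = 4.818 mol; H: 0.8095 / 1.008 = 0.8031 mol; Cl: 28.47 / 35.45 = 0.8031 mol; O: 12.85 / 16.00 = 0.8031 mol
Divide by the smallest (0.8031 mol H): C 6.000, H 1.000, Cl 1.000, O 1.000
→ C6HClO

C6HClO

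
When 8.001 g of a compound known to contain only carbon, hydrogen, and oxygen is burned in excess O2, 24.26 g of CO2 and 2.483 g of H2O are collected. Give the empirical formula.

mol C = 24.26 / 44.01 = 0.5512; mass C = 0.5512 × 12.01 = 6.620 g
mol H = 2 × (2.483 / 18.02) = 0.2756; mass H = 0.2756 × 1.008 = 0.2778 g
mass O = 8.001 − (6.898) = 1.103 g → mol O = 0.06893
Smallest is O at 0.06893 mol; normalising gives C 7.997, H 3.998, O 1.000
→ C8H4O

C8H4O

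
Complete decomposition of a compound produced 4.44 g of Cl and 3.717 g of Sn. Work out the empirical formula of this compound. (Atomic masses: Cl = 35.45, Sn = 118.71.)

Cl: 4.44 g ÷ 35.45 g/mol = 0.1252 mol
Sn: 3.717 g ÷ 118.71 g/mol = 0.03131 mol
Ratios (÷ 0.03131): Cl 4.000, Sn 1.000
Ratio ≈ 4:1, so the empirical formula is Cl4Sn

Cl4Sn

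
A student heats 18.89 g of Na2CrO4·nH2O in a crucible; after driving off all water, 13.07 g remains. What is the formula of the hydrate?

Mass of water lost = 18.89 − 13.07 = 5.82 g → 5.82 / 18.02 = 0.323 mol H2O
Molar mass of Na2CrO4 = 161.98 g/mol → mol Na2CrO4 = 13.07 / 161.98 = 0.08069
n = 0.323 / 0.08069 = 4.00 ≈ 4 → Na2CrO4·4H2O

Na2CrO4·4H2O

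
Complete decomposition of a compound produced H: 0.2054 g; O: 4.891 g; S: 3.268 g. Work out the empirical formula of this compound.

n(H) = 0.2054/1.008 = 0.2038, n(O) = 4.891/16.00 = 0.3057, n(S) = 3.268/32.07 = 0.1019
Divide by the smallest (0.1019 mol S): H 2.000, O 3.000, S 1.000
→ H2O3S

H2O3S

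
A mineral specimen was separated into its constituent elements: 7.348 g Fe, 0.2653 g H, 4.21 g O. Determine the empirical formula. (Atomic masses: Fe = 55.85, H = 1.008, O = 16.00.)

Fe: 7.348 g ÷ 55.85 g/mol = 0.1316 mol
H: 0.2653 g ÷ 1.008 g/mol = 0.2632 mol
O: 4.21 g ÷ 16.00 g/mol = 0.2631 mol
Smallest is Fe at 0.1316 mol; normalising gives Fe 1.000, H 2.000, O 2.000
→ FeH2O2

FeH2O2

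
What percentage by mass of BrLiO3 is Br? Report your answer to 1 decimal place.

Molar mass = 1(79.90) + 1(6.94) + 3(16.00) = 134.840 g/mol
Mass of Br per mole = 1 × 79.90 = 79.900 g
% Br = 79.900 / 134.840 × 100 = 59.3%

59.3%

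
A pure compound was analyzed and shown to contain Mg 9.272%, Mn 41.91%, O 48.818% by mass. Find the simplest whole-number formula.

MgMn2O8

Assume 100 g: 9.272 g Mg, 41.91 g Mn, 48.818 g O.
Mg: 9.272 g ÷ 24.31 g/mol = 0.3814 mol
Mn: 41.91 g ÷ 54.94 g/mol = 0.7628 mol
O: 48.818 g ÷ 16.00 g/mol = 3.051 mol
Ratios (÷ 0.3814): Mg 1.000, Mn 2.000, O 8.000
→ MgMn2O8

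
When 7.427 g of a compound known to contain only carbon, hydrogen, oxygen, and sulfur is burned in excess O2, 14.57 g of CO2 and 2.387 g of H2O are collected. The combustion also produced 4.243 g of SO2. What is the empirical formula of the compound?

C5H4OS

mol C = 14.57 / 44.01 = 0.3311; mass C = 0.3311 × 12.01 = 3.976 g
mol H = 2 × (2.387 / 18.02) = 0.2649; mass H = 0.2649 × 1.008 = 0.2670 g
mol S = 4.243 / 64.07 = 0.06622; mass S = 2.124 g
mass O = 7.427 − (6.367) = 1.060 g → mol O = 0.06626
Smallest is S at 0.06622 mol; normalising gives C 4.999, H 4.000, O 1.000, S 1.000
Ratio ≈ 5:4:1:1, so the empirical formula is C5H4OS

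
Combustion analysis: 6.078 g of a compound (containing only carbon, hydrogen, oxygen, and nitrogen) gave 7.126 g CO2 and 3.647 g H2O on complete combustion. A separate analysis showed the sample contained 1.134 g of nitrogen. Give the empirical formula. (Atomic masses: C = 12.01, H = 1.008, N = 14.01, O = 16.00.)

C2H5NO2

mol C = 7.126 / 44.01 = 0.1619; mass C = 0.1619 × 12.01 = 1.945 g
mol H = 2 × (3.647 / 18.02) = 0.4048; mass H = 0.4048 × 1.008 = 0.4080 g
mol N = 1.134 / 14.01 = 0.08094
mass O = 6.078 − (3.487) = 2.591 g → mol O = 0.1620
Ratios (÷ 0.08094): C 2.000, H 5.001, N 1.000, O 2.001
Ratio ≈ 2:5:1:2, so the empirical formula is C2H5NO2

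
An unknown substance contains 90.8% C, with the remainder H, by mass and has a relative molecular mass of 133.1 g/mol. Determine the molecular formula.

Assume 100 g: 90.8 g C, 9.2 g H.
n(C) = 90.8/12.01 = 7.56, n(H) = 9.2/1.008 = 9.127
Divide by the smallest (7.56 mol C): C 1.000, H 1.207
×5: C 5.00, H 6.04 → C5H6
Empirical-formula mass = 66.10 g/mol
n = 133.1 / 66.10 = 2.01 ≈ 2
Molecular formula = (C5H6)×2 = C10H12

C10H12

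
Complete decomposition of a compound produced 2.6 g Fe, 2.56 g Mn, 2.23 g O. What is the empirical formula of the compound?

FeMnO3

Moles — Fe: 2.6 / 55.85 = 0.04655 mol; Mn: 2.56 / 54.94 = 0.0466 mol; O: 2.23 / 16.00 = 0.1394 mol
Divide by the smallest (0.04655 mol Fe): Fe 1.000, Mn 1.001, O 2.994
→ FeMnO3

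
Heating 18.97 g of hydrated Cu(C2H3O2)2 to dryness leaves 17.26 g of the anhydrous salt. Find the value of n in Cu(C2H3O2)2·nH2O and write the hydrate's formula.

Cu(C2H3O2)2·H2O

Mass of water lost = 18.97 − 17.26 = 1.71 g → 1.71 / 18.02 = 0.09489 mol H2O
Molar mass of Cu(C2H3O2)2 = 181.64 g/mol → mol Cu(C2H3O2)2 = 17.26 / 181.64 = 0.09502
n = 0.09489 / 0.09502 = 1.00 ≈ 1 → Cu(C2H3O2)2·H2O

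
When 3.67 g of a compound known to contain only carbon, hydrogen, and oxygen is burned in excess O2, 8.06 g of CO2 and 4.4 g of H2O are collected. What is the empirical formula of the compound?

C3H8O

mol C = 8.06 / 44.01 = 0.1831; mass C = 0.1831 × 12.01 = 2.200 g
mol H = 2 × (4.4 / 18.02) = 0.4883; mass H = 0.4883 × 1.008 = 0.4923 g
mass O = 3.67 − (2.692) = 0.9782 g → mol O = 0.06114
Divide by the smallest (0.06114 mol O): C 2.995, H 7.987, O 1.000
→ C3H8O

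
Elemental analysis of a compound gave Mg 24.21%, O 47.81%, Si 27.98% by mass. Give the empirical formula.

Assume 100 g: 24.21 g Mg, 47.81 g O, 27.98 g Si.
Mg: 24.21 g ÷ 24.31 g/mol = 0.9959 mol
O: 47.81 g ÷ 16.00 g/mol = 2.988 mol
Si: 27.98 g ÷ 28.09 g/mol = 0.9961 mol
Smallest is Mg at 0.9959 mol; normalising gives Mg 1.000, O 3.000, Si 1.000
Ratio ≈ 1:3:1, so the empirical formula is MgO3Si

MgO3Si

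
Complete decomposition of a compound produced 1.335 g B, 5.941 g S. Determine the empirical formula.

B2S3

B: 1.335 g ÷ 10.81 g/mol = 0.1235 mol
S: 5.941 g ÷ 32.07 g/mol = 0.1853 mol
Divide by the smallest (0.1235 mol B): B 1.000, S 1.500
Scaling by 2: B 2.00, S 3.00 → B2S3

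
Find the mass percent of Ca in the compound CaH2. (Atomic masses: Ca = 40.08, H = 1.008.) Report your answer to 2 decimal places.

Molar mass = 1(40.08) + 2(1.008) = 42.096 g/mol
Mass of Ca per mole = 1 × 40.08 = 40.080 g
% Ca = 40.080 / 42.096 × 100 = 95.21%

95.21%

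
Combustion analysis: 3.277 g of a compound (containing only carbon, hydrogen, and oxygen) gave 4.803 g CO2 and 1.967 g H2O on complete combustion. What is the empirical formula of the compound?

CH2O

mol C = 4.803 / 44.01 = 0.1091; mass C = 0.1091 × 12.01 = 1.311 g
mol H = 2 × (1.967 / 18.02) = 0.2183; mass H = 0.2183 × 1.008 = 0.2201 g
mass O = 3.277 − (1.531) = 1.746 g → mol O = 0.1091
Ratios (÷ 0.1091): C 1.000, H 2.000, O 1.000
Ratio ≈ 1:2:1, so the empirical formula is CH2O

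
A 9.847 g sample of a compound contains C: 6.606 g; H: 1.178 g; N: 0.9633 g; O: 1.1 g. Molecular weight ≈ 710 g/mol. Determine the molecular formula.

C: 6.606 g ÷ 12.01 g/mol = 0.55 mol
H: 1.178 g ÷ 1.008 g/mol = 1.169 mol
N: 0.9633 g ÷ 14.01 g/mol = 0.06876 mol
O: 1.1 g ÷ 16.00 g/mol = 0.06875 mol
Divide by the smallest (0.06875 mol O): C 8.001, H 16.999, N 1.000, O 1.000
Ratio ≈ 8:17:1:1, so the empirical formula is C8H17NO
Empirical-formula mass = 143.23 g/mol
n = 710 / 143.23 = 4.96 ≈ 5
Molecular formula = (C8H17NO)×5 = C40H85N5O5

C40H85N5O5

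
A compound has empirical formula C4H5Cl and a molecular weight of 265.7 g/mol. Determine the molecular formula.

C12H15Cl3

Empirical-formula mass = 88.53 g/mol
n = 265.7 / 88.53 = 3.00 ≈ 3
Molecular formula = (C4H5Cl)3 = C12H15Cl3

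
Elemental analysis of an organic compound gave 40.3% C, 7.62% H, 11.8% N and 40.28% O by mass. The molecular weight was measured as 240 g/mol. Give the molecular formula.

C8H18N2O6

Assume 100 g: 40.3 g C, 7.62 g H, 11.8 g N, 40.28 g O.
C: 40.3 g ÷ 12.01 g/mol = 3.356 mol
H: 7.62 g ÷ 1.008 g/mol = 7.56 mol
N: 11.8 g ÷ 14.01 g/mol = 0.8423 mol
O: 40.28 g ÷ 16.00 g/mol = 2.518 mol
Divide by the smallest (0.8423 mol N): C 3.984, H 8.975, N 1.000, O 2.989
≈ 4:9:1:3 → C4H9NO3
Empirical-formula mass = 119.12 g/mol
n = 240 / 119.12 = 2.01 ≈ 2
Molecular formula = (C4H9NO3)×2 = C8H18N2O6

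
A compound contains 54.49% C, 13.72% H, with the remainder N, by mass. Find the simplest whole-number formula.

C2H6N

Assume 100 g: 54.49 g C, 13.72 g H, 31.79 g N.
n(C) = 54.49/12.01 = 4.537, n(H) = 13.72/1.008 = 13.61, n(N) = 31.79/14.01 = 2.269
Ratios (÷ 2.269): C 1.999, H 5.998, N 1.000
→ C2H6N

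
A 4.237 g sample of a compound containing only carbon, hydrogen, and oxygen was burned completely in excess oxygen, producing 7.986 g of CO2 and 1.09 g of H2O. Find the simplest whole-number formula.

C3H2O2

mol C = 7.986 / 44.01 = 0.1815; mass C = 0.1815 × 12.01 = 2.179 g
mol H = 2 × (1.09 / 18.02) = 0.1210; mass H = 0.1210 × 1.008 = 0.1219 g
mass O = 4.237 − (2.301) = 1.936 g → mol O = 0.1210
Ratios (÷ 0.121): C 1.500, H 1.000, O 1.000
Multiply by 2: C 3.00, H 2.00, O 2.00 → C3H2O2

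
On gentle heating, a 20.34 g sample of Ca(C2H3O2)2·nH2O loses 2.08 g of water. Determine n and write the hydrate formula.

Ca(C2H3O2)2·H2O

Mass of anhydrous Ca(C2H3O2)2 = 20.34 − 2.08 = 18.26 g
mol H2O = 2.08 / 18.02 = 0.1154
Molar mass of Ca(C2H3O2)2 = 158.17 g/mol → mol Ca(C2H3O2)2 = 18.26 / 158.17 = 0.1154
n = 0.1154 / 0.1154 = 1.00 ≈ 1 → Ca(C2H3O2)2·H2O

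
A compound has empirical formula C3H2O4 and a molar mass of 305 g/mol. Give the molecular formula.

C9H6O12

Empirical-formula mass = 102.05 g/mol
n = 305 / 102.05 = 2.99 ≈ 3
Molecular formula = (C3H2O4)3 = C9H6O12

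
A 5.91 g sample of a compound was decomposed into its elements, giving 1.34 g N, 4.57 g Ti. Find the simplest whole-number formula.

n(N) = 1.34/14.01 = 0.09565, n(Ti) = 4.57/47.87 = 0.09547
Ratios (÷ 0.09547): N 1.002, Ti 1.000
Ratio ≈ 1:1, so the empirical formula is NTi

NTi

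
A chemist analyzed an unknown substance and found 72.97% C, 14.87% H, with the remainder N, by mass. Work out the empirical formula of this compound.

C7H17N

Assume 100 g: 72.97 g C, 14.87 g H, 12.16 g N.
Moles — C: 72.97 / 12.01 = 6.076 mol; H: 14.87 / 1.008 = 14.75 mol; N: 12.16 / 14.01 = 0.868 mol
Divide by the smallest (0.868 mol N): C 7.000, H 16.996, N 1.000
Ratio ≈ 7:17:1, so the empirical formula is C7H17N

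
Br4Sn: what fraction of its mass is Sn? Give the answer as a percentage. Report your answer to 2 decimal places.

27.08%

Molar mass = 4(79.90) + 1(118.71) = 438.310 g/mol
Mass of Sn per mole = 1 × 118.71 = 118.710 g
% Sn = 118.710 / 438.310 × 100 = 27.08%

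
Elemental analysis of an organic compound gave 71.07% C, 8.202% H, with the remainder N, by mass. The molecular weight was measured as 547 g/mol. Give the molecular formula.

C32H44N8

Assume 100 g: 71.07 g C, 8.202 g H, 20.728 g N.
n(C) = 71.07/12.01 = 5.918, n(H) = 8.202/1.008 = 8.137, n(N) = 20.728/14.01 = 1.48
Smallest is N at 1.48 mol; normalising gives C 4.000, H 5.500, N 1.000
Multiply by 2: C 8.00, H 11.00, N 2.00 → C8H11N2
Empirical-formula mass = 135.19 g/mol
n = 547 / 135.19 = 4.05 ≈ 4
Molecular formula = (C8H11N2)×4 = C32H44N8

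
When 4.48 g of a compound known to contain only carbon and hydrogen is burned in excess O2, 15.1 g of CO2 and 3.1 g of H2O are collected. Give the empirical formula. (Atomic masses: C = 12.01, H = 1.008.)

CH

mol C = 15.1 / 44.01 = 0.3431; mass C = 0.3431 × 12.01 = 4.121 g
mol H = 2 × (3.1 / 18.02) = 0.3441; mass H = 0.3441 × 1.008 = 0.3468 g
Smallest is C at 0.3431 mol; normalising gives C 1.000, H 1.003
≈ 1:1 → CH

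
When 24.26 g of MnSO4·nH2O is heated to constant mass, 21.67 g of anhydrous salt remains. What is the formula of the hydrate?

Mass of water lost = 24.26 − 21.67 = 2.59 g → 2.59 / 18.02 = 0.1437 mol H2O
Molar mass of MnSO4 = 151.01 g/mol → mol MnSO4 = 21.67 / 151.01 = 0.1435
n = 0.1437 / 0.1435 = 1.00 ≈ 1 → MnSO4·H2O

MnSO4·H2O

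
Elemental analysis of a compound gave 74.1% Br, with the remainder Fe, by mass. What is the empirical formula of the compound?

Assume 100 g: 74.1 g Br, 25.9 g Fe.
Moles — Br: 74.1 / 79.90 = 0.9274 mol; Fe: 25.9 / 55.85 = 0.4637 mol
Smallest is Fe at 0.4637 mol; normalising gives Br 2.000, Fe 1.000
≈ 2:1 → Br2Fe

Br2Fe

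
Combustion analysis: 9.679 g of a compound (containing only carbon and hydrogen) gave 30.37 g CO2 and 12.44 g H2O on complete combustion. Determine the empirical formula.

CH2

mol C = 30.37 / 44.01 = 0.6901; mass C = 0.6901 × 12.01 = 8.288 g
mol H = 2 × (12.44 / 18.02) = 1.381; mass H = 1.381 × 1.008 = 1.392 g
Smallest is C at 0.6901 mol; normalising gives C 1.000, H 2.001
→ CH2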